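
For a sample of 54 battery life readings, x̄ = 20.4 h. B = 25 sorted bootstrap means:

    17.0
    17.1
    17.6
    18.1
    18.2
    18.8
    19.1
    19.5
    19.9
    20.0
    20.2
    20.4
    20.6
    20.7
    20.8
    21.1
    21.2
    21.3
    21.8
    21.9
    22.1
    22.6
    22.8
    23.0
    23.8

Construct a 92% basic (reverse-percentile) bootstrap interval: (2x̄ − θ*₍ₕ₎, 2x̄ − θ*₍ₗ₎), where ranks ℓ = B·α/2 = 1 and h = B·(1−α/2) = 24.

(17.8, 23.8)

Percentile endpoints at ranks 1 and 24: θ*₍1₎ = 17.0, θ*₍24₎ = 23.0.
Basic interval reflects these around x̄:
  lower = 2 × 20.4 − 23.0 = 17.8
  upper = 2 × 20.4 − 17.0 = 23.8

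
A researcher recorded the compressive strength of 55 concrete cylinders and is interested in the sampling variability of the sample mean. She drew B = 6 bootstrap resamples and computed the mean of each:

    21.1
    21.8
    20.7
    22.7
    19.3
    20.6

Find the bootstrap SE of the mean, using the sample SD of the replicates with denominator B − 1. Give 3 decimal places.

Bootstrap SE is the standard deviation of the 6 replicate means.
Mean of replicates: (21.1 + 21.8 + 20.7 + 22.7 + 19.3 + 20.6) / 6 = 126.2000 / 6 = 21.0333
Sum of squared deviations: (+0.0667)² + (+0.7667)² + (−0.3333)² + (+1.6667)² + (−1.7333)² + (−0.4333)² = 6.6733
Variance = 6.6733 / 5 = 1.3347
SE* = √1.3347

SE* = 1.155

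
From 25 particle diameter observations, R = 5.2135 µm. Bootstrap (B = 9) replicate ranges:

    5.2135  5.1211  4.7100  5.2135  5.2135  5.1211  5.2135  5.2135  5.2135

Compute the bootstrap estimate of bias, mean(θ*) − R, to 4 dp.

mean(θ*) = (5.2135 + 5.1211 + 4.7100 + 5.2135 + 5.2135 + 5.1211 + 5.2135 + 5.2135 + 5.2135) / 9 = 5.13702
bias = 5.13702 − 5.2135

bias = −0.0765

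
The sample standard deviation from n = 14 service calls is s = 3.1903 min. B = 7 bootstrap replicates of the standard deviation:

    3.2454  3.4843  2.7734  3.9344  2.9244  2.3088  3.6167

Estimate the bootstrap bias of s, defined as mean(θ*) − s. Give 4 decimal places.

bias = −0.0064

mean(θ*) = (3.2454 + 3.4843 + 2.7734 + 3.9344 + 2.9244 + 2.3088 + 3.6167) / 7 = 3.18391
bias = 3.18391 − 3.1903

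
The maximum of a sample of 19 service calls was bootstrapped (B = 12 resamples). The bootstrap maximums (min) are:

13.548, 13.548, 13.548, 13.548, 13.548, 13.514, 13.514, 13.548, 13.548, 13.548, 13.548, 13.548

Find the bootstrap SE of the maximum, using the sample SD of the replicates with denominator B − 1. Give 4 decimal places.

Bootstrap SE is the standard deviation of the 12 replicate maximums.
Mean of replicates: (13.548 + 13.548 + 13.548 + 13.548 + 13.548 + 13.514 + 13.514 + 13.548 + 13.548 + 13.548 + 13.548 + 13.548) / 12 = 162.508000 / 12 = 13.542333
Sum of squared deviations: (+0.005667)² + (+0.005667)² + (+0.005667)² + (+0.005667)² + (+0.005667)² + (−0.028333)² + (−0.028333)² + (+0.005667)² + (+0.005667)² + (+0.005667)² + (+0.005667)² + (+0.005667)² = 0.001927
Variance = 0.001927 / 11 = 0.000175
SE* = √0.000175

SE* = 0.0132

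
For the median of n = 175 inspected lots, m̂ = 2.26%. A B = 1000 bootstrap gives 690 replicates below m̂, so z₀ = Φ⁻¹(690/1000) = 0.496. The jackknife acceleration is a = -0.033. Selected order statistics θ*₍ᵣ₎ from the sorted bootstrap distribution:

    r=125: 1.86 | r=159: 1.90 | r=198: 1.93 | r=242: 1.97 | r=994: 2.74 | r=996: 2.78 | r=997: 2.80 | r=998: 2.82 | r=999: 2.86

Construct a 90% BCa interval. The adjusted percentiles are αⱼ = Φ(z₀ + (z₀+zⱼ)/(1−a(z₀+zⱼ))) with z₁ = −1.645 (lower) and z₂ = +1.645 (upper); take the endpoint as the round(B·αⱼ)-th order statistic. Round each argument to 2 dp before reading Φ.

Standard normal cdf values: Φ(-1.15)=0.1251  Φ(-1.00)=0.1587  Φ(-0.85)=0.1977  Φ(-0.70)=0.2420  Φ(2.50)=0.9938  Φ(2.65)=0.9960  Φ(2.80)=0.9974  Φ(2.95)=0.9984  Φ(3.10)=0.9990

Lower: z₀ + z₁ = 0.496 + (-1.645) = -1.149; 1 − a(z₀+z₁) = 1 − (-0.033)(-1.149) = 0.9621; argument = 0.496 + (-1.149)/0.9621 = -0.6983 → -0.70.
α₁ = Φ(-0.70) = 0.2420; rank = round(1000 × 0.2420) = 242; θ*₍242₎ = 1.97.
Upper: z₀ + z₂ = 2.141; 1 − a(z₀+z₂) = 1.0707; argument = 2.4957 → 2.50; α₂ = 0.9938; rank = 994; θ*₍994₎ = 2.74.

(1.97, 2.74)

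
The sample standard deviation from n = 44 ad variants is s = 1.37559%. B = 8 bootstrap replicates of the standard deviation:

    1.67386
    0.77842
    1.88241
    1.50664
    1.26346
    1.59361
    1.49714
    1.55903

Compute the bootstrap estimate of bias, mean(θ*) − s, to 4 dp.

bias = +0.0937

mean(θ*) = (1.67386 + 0.77842 + 1.88241 + 1.50664 + 1.26346 + 1.59361 + 1.49714 + 1.55903) / 8 = 1.46932
bias = 1.46932 − 1.37559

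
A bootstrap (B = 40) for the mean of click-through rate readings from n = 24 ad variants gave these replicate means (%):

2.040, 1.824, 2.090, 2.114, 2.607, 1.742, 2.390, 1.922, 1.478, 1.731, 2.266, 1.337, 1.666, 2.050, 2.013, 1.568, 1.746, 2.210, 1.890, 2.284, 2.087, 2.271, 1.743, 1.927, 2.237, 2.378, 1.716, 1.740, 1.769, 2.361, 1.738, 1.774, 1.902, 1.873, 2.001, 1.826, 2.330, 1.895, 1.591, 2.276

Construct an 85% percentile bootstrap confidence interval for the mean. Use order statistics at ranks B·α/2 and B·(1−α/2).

(1.568, 2.361)

Sorted replicates: 1.337, 1.478, 1.568, 1.591, 1.666, 1.716, 1.731, 1.738, 1.740, 1.742, 1.743, 1.746, 1.769, 1.774, 1.824, 1.826, 1.873, 1.890, 1.895, 1.902, 1.922, 1.927, 2.001, 2.013, 2.040, 2.050, 2.087, 2.090, 2.114, 2.210, 2.237, 2.266, 2.271, 2.276, 2.284, 2.330, 2.361, 2.378, 2.390, 2.607
α = 0.15; lower rank = 40 × 0.075 = 3; upper rank = 40 × 0.925 = 37.
The 3rd smallest replicate is 1.568; the 37th is 2.361.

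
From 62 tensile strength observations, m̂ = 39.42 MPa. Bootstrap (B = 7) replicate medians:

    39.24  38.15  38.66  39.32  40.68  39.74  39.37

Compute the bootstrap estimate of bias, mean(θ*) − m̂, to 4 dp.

mean(θ*) = (39.24 + 38.15 + 38.66 + 39.32 + 40.68 + 39.74 + 39.37) / 7 = 39.30857
bias = 39.30857 − 39.42

bias = −0.1114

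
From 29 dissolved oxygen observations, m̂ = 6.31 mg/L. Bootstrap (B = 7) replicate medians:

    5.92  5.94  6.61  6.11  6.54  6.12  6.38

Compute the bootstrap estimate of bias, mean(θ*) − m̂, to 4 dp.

mean(θ*) = (5.92 + 5.94 + 6.61 + 6.11 + 6.54 + 6.12 + 6.38) / 7 = 6.23143
bias = 6.23143 − 6.31

bias = −0.0786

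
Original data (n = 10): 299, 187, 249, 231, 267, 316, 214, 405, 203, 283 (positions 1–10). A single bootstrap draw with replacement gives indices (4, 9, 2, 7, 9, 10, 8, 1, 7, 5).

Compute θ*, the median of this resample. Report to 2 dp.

θ* = 222.50

Resample values: 231, 203, 187, 214, 203, 283, 405, 299, 214, 267.
Sorted: 187, 203, 203, 214, 214, 231, 267, 283, 299, 405
Median = average of the two middle values = 222.50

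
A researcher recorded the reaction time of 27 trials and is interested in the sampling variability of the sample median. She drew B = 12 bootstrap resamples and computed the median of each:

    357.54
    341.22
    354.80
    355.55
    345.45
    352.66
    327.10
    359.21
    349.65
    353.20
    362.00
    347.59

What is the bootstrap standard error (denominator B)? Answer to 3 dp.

SE* = 9.046

Bootstrap SE is the standard deviation of the 12 replicate medians.
Mean of replicates: (357.54 + 341.22 + 354.80 + 355.55 + 345.45 + 352.66 + 327.10 + 359.21 + 349.65 + 353.20 + 362.00 + 347.59) / 12 = 4205.9700 / 12 = 350.4975
Sum of squared deviations: (+7.0425)² + (−9.2775)² + (+4.3025)² + (+5.0525)² + (−5.0475)² + (+2.1625)² + (−23.3975)² + (+8.7125)² + (−0.8475)² + (+2.7025)² + (+11.5025)² + (−2.9075)² = 981.9952
Variance = 981.9952 / 12 = 81.8329
SE* = √81.8329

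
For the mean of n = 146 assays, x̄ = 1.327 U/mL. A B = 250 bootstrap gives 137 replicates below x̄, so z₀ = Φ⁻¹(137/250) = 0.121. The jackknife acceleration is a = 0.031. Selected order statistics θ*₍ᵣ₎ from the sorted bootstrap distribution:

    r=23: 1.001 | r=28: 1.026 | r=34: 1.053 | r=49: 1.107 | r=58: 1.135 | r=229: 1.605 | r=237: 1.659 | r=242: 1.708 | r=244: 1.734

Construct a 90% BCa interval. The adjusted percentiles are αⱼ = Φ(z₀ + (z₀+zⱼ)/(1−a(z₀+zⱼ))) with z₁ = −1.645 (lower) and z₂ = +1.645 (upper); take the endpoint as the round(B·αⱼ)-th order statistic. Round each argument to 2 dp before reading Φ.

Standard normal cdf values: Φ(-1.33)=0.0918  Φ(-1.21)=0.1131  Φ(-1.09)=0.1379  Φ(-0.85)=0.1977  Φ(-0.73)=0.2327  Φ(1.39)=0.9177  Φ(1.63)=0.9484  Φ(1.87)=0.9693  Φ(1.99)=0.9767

Lower: z₀ + z₁ = 0.121 + (-1.645) = -1.524; 1 − a(z₀+z₁) = 1 − (0.031)(-1.524) = 1.0472; argument = 0.121 + (-1.524)/1.0472 = -1.3342 → -1.33.
α₁ = Φ(-1.33) = 0.0918; rank = round(250 × 0.0918) = 23; θ*₍23₎ = 1.001.
Upper: z₀ + z₂ = 1.766; 1 − a(z₀+z₂) = 0.9453; argument = 1.9893 → 1.99; α₂ = 0.9767; rank = 244; θ*₍244₎ = 1.734.

(1.001, 1.734)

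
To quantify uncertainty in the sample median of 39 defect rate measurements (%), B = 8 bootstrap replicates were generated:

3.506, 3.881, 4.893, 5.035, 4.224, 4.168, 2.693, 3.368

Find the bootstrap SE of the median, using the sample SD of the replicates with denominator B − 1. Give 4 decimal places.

SE* = 0.7843

Bootstrap SE is the standard deviation of the 8 replicate medians.
Mean of replicates: (3.506 + 3.881 + 4.893 + 5.035 + 4.224 + 4.168 + 2.693 + 3.368) / 8 = 31.76800 / 8 = 3.97100
Sum of squared deviations: (−0.46500)² + (−0.09000)² + (+0.92200)² + (+1.06400)² + (+0.25300)² + (+0.19700)² + (−1.27800)² + (−0.60300)² = 4.30622
Variance = 4.30622 / 7 = 0.61517
SE* = √0.61517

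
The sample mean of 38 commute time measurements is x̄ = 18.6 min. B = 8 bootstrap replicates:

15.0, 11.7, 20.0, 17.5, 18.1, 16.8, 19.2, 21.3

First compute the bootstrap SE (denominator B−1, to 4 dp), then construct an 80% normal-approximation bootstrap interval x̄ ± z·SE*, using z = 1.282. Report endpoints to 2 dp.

(14.71, 22.49)

Mean of replicates = 17.4500; sum of squared deviations = 64.3000; SE* = √(64.3000/7) = 3.0308
Margin = 1.282 × 3.0308 = 3.885
Interval: 18.6 ± 3.885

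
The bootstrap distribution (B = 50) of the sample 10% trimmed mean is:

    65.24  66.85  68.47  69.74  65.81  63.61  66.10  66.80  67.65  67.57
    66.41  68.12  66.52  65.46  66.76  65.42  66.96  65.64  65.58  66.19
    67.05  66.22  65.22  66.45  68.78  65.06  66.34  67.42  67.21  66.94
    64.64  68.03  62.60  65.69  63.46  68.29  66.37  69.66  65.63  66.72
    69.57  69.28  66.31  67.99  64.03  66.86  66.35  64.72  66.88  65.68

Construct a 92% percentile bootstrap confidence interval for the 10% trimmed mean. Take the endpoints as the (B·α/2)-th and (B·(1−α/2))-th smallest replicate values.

Sorted replicates: 62.60, 63.46, 63.61, 64.03, 64.64, 64.72, 65.06, 65.22, 65.24, 65.42, 65.46, 65.58, 65.63, 65.64, 65.68, 65.69, 65.81, 66.10, 66.19, 66.22, 66.31, 66.34, 66.35, 66.37, 66.41, 66.45, 66.52, 66.72, 66.76, 66.80, 66.85, 66.86, 66.88, 66.94, 66.96, 67.05, 67.21, 67.42, 67.57, 67.65, 67.99, 68.03, 68.12, 68.29, 68.47, 68.78, 69.28, 69.57, 69.66, 69.74
α = 0.08; lower rank = 50 × 0.040 = 2; upper rank = 50 × 0.960 = 48.
The 2nd smallest replicate is 63.46; the 48th is 69.57.

(63.46, 69.57)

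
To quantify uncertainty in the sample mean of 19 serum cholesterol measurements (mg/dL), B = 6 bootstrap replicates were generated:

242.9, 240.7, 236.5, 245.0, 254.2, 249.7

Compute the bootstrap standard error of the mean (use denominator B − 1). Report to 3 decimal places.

Bootstrap SE is the standard deviation of the 6 replicate means.
Mean of replicates: (242.9 + 240.7 + 236.5 + 245.0 + 254.2 + 249.7) / 6 = 1469.0000 / 6 = 244.8333
Sum of squared deviations: (−1.9333)² + (−4.1333)² + (−8.3333)² + (+0.1667)² + (+9.3667)² + (+4.8667)² = 201.7133
Variance = 201.7133 / 5 = 40.3427
SE* = √40.3427

SE* = 6.352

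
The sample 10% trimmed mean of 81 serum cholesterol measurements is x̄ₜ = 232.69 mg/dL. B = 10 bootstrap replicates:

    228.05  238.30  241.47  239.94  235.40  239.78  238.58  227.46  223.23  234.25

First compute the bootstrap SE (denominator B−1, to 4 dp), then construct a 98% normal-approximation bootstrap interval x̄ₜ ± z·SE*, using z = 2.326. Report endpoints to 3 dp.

Mean of replicates = 234.6460; sum of squared deviations = 355.9756; SE* = √(355.9756/9) = 6.2891
Margin = 2.326 × 6.2891 = 14.6284
Interval: 232.69 ± 14.6284

(218.062, 247.318)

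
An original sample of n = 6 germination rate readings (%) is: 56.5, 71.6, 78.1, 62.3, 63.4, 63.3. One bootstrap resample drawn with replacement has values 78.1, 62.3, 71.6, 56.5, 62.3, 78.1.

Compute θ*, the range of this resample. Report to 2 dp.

Range = 78.1 − 56.5 = 21.60

θ* = 21.60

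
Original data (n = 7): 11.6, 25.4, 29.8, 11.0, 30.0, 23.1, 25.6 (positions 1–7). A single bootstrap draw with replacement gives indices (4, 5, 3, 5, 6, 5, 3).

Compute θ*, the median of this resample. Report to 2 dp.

θ* = 29.80

Resample values: 11.0, 30.0, 29.8, 30.0, 23.1, 30.0, 29.8.
Sorted: 11.0, 23.1, 29.8, 29.8, 30.0, 30.0, 30.0
Median = middle value = 29.80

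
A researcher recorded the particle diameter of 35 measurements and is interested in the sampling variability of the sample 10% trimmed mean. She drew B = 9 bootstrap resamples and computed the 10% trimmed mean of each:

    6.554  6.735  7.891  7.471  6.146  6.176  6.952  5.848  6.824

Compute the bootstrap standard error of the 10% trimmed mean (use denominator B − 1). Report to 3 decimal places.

SE* = 0.653

Bootstrap SE is the standard deviation of the 9 replicate 10% trimmed means.
Mean of replicates: (6.554 + 6.735 + 7.891 + 7.471 + 6.146 + 6.176 + 6.952 + 5.848 + 6.824) / 9 = 60.5970 / 9 = 6.7330
Sum of squared deviations: (−0.1790)² + (+0.0020)² + (+1.1580)² + (+0.7380)² + (−0.5870)² + (−0.5570)² + (+0.2190)² + (−0.8850)² + (+0.0910)² = 3.4119
Variance = 3.4119 / 8 = 0.4265
SE* = √0.4265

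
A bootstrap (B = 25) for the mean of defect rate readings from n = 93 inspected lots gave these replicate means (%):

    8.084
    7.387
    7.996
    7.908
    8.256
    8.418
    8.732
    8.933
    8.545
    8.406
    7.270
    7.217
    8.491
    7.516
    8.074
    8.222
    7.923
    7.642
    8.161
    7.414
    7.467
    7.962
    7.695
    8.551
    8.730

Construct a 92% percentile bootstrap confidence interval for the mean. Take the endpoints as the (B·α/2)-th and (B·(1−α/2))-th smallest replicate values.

(7.217, 8.732)

Sorted replicates: 7.217, 7.270, 7.387, 7.414, 7.467, 7.516, 7.642, 7.695, 7.908, 7.923, 7.962, 7.996, 8.074, 8.084, 8.161, 8.222, 8.256, 8.406, 8.418, 8.491, 8.545, 8.551, 8.730, 8.732, 8.933
α = 0.08; lower rank = 25 × 0.040 = 1; upper rank = 25 × 0.960 = 24.
The 1st smallest replicate is 7.217; the 24th is 8.732.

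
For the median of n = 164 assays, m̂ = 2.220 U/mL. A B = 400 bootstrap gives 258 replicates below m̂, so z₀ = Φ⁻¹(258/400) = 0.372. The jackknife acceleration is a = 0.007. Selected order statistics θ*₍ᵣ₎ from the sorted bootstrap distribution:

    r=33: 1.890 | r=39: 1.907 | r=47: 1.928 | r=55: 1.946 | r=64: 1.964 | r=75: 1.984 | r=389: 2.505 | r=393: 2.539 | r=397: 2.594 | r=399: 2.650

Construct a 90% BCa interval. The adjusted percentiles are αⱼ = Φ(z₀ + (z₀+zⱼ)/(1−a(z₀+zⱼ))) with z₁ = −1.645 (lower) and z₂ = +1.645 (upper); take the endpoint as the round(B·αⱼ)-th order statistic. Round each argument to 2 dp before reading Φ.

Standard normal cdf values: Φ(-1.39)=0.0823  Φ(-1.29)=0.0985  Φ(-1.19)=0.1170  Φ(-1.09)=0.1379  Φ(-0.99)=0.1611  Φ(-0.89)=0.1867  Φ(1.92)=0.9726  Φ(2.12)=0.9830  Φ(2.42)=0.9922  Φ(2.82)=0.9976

Lower: z₀ + z₁ = 0.372 + (-1.645) = -1.273; 1 − a(z₀+z₁) = 1 − (0.007)(-1.273) = 1.0089; argument = 0.372 + (-1.273)/1.0089 = -0.8898 → -0.89.
α₁ = Φ(-0.89) = 0.1867; rank = round(400 × 0.1867) = 75; θ*₍75₎ = 1.984.
Upper: z₀ + z₂ = 2.017; 1 − a(z₀+z₂) = 0.9859; argument = 2.4179 → 2.42; α₂ = 0.9922; rank = 397; θ*₍397₎ = 2.594.

(1.984, 2.594)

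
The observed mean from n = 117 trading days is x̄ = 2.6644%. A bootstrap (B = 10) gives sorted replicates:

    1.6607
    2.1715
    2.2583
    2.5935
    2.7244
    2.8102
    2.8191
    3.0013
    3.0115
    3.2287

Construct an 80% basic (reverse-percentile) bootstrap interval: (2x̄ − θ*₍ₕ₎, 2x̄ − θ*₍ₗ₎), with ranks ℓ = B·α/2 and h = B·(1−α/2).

(2.3173, 3.6681)

Percentile endpoints at ranks 1 and 9: θ*₍1₎ = 1.6607, θ*₍9₎ = 3.0115.
Basic interval reflects these around x̄:
  lower = 2 × 2.6644 − 3.0115 = 2.3173
  upper = 2 × 2.6644 − 1.6607 = 3.6681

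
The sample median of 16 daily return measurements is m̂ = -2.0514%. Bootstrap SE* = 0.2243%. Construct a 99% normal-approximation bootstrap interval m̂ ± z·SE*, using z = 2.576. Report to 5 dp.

Margin = 2.576 × 0.2243 = 0.577797
Interval: -2.0514 ± 0.577797

(-2.62920, -1.47360)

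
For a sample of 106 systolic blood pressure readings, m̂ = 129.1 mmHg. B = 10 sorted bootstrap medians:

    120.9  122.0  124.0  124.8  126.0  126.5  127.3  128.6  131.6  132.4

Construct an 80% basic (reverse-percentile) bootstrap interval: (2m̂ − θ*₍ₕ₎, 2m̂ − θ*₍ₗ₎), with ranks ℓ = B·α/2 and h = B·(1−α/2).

Percentile endpoints at ranks 1 and 9: θ*₍1₎ = 120.9, θ*₍9₎ = 131.6.
Basic interval reflects these around m̂:
  lower = 2 × 129.1 − 131.6 = 126.6
  upper = 2 × 129.1 − 120.9 = 137.3

(126.6, 137.3)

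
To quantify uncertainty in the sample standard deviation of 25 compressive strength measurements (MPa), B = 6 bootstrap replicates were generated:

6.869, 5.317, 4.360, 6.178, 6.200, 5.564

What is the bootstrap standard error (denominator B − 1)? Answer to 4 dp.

Bootstrap SE is the standard deviation of the 6 replicate standard deviations.
Mean of replicates: (6.869 + 5.317 + 4.360 + 6.178 + 6.200 + 5.564) / 6 = 34.48800 / 6 = 5.74800
Sum of squared deviations: (+1.12100)² + (−0.43100)² + (−1.38800)² + (+0.43000)² + (+0.45200)² + (−0.18400)² = 3.79201
Variance = 3.79201 / 5 = 0.75840
SE* = √0.75840

SE* = 0.8709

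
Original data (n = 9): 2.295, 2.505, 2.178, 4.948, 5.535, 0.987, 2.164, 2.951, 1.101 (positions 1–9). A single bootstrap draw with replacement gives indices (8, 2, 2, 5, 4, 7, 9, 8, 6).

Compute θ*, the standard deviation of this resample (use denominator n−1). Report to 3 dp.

Resample values: 2.951, 2.505, 2.505, 5.535, 4.948, 2.164, 1.101, 2.951, 0.987.
Mean = 2.8497; sum of squared deviations = 18.8696
s² = 18.8696 / 8 = 2.3587
s = √2.3587 = 1.536

θ* = 1.536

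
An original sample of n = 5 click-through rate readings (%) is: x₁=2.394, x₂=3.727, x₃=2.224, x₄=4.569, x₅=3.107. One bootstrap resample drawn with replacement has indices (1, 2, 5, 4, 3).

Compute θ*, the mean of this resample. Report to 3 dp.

θ* = 3.204

Resample values: 2.394, 3.727, 3.107, 4.569, 2.224.
Mean = (2.394 + 3.727 + 3.107 + 4.569 + 2.224) / 5 = 16.0210 / 5 = 3.204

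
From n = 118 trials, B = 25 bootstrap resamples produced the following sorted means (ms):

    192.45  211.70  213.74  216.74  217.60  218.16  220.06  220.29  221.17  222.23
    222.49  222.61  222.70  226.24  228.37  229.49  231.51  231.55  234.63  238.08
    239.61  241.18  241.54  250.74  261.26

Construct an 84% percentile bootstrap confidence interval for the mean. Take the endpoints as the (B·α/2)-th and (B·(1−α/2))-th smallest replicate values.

α = 0.16; lower rank = 25 × 0.080 = 2; upper rank = 25 × 0.920 = 23.
The 2nd smallest replicate is 211.70; the 23rd is 241.54.

(211.70, 241.54)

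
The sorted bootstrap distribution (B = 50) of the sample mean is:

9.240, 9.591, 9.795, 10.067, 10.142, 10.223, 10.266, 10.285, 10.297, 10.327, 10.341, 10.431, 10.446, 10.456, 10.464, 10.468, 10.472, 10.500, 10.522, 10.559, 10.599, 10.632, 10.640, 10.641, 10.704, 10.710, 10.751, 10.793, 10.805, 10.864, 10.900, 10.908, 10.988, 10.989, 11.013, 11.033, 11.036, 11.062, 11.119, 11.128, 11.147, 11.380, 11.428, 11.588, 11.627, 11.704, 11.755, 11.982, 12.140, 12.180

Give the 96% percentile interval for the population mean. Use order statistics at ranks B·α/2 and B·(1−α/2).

α = 0.04; lower rank = 50 × 0.020 = 1; upper rank = 50 × 0.980 = 49.
The 1st smallest replicate is 9.240; the 49th is 12.140.

(9.240, 12.140)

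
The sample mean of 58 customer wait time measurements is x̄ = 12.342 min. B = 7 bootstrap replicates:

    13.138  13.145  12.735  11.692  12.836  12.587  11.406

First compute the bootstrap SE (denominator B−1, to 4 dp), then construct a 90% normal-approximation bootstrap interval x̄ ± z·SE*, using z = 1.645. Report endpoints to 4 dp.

Mean of replicates = 12.5056; sum of squared deviations = 2.8482; SE* = √(2.8482/6) = 0.6890
Margin = 1.645 × 0.6890 = 1.13340
Interval: 12.342 ± 1.13340

(11.2086, 13.4754)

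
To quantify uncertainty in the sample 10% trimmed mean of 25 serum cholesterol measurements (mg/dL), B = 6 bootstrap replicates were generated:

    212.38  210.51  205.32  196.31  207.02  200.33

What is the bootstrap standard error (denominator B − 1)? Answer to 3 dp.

SE* = 6.095

Bootstrap SE is the standard deviation of the 6 replicate 10% trimmed means.
Mean of replicates: (212.38 + 210.51 + 205.32 + 196.31 + 207.02 + 200.33) / 6 = 1231.8700 / 6 = 205.3117
Sum of squared deviations: (+7.0683)² + (+5.1983)² + (+0.0083)² + (−9.0017)² + (+1.7083)² + (−4.9817)² = 185.7495
Variance = 185.7495 / 5 = 37.1499
SE* = √37.1499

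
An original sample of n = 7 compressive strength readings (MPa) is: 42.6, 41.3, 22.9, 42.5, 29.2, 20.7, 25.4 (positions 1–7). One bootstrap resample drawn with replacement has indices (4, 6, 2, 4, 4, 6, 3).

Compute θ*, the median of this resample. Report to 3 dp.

Resample values: 42.5, 20.7, 41.3, 42.5, 42.5, 20.7, 22.9.
Sorted: 20.7, 20.7, 22.9, 41.3, 42.5, 42.5, 42.5
Median = middle value = 41.300

θ* = 41.300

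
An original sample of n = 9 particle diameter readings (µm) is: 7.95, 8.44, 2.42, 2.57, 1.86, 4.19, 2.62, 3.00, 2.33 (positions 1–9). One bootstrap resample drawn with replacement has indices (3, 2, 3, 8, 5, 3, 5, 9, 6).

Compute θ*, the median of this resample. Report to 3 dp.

Resample values: 2.42, 8.44, 2.42, 3.00, 1.86, 2.42, 1.86, 2.33, 4.19.
Sorted: 1.86, 1.86, 2.33, 2.42, 2.42, 2.42, 3.00, 4.19, 8.44
Median = middle value = 2.420

θ* = 2.420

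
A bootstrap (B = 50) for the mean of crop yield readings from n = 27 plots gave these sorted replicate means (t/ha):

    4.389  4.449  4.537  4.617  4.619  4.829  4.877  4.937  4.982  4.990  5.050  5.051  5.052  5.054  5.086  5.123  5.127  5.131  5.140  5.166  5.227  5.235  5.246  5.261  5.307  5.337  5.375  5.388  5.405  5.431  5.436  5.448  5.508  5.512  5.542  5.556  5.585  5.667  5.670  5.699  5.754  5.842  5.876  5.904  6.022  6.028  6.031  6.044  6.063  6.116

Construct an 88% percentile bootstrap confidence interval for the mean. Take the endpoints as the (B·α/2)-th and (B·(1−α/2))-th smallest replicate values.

(4.537, 6.031)

α = 0.12; lower rank = 50 × 0.060 = 3; upper rank = 50 × 0.940 = 47.
The 3rd smallest replicate is 4.537; the 47th is 6.031.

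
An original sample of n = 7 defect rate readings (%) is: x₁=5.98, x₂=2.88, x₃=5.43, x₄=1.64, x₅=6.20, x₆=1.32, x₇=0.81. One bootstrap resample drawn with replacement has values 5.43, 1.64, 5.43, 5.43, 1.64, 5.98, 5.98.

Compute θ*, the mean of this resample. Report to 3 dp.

Mean = (5.43 + 1.64 + 5.43 + 5.43 + 1.64 + 5.98 + 5.98) / 7 = 31.530 / 7 = 4.504

θ* = 4.504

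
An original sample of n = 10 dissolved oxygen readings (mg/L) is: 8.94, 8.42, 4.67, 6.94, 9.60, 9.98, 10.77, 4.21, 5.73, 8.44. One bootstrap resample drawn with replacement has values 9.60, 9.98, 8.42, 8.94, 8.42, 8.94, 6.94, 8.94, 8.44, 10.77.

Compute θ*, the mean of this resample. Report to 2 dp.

Mean = (9.60 + 9.98 + 8.42 + 8.94 + 8.42 + 8.94 + 6.94 + 8.94 + 8.44 + 10.77) / 10 = 89.390 / 10 = 8.94

θ* = 8.94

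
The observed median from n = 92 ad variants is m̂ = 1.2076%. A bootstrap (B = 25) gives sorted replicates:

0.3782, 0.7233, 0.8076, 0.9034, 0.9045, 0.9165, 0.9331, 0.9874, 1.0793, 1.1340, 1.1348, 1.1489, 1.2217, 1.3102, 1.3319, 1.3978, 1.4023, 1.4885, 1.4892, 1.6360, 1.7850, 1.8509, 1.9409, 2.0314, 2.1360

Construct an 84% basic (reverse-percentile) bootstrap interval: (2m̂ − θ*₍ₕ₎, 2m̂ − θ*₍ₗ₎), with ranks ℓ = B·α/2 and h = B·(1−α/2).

(0.4743, 1.6919)

Percentile endpoints at ranks 2 and 23: θ*₍2₎ = 0.7233, θ*₍23₎ = 1.9409.
Basic interval reflects these around m̂:
  lower = 2 × 1.2076 − 1.9409 = 0.4743
  upper = 2 × 1.2076 − 0.7233 = 1.6919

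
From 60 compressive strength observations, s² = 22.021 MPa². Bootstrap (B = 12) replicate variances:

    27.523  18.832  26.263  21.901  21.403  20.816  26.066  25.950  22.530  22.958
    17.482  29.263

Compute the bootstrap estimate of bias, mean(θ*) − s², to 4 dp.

mean(θ*) = (27.523 + 18.832 + 26.263 + 21.901 + 21.403 + 20.816 + 26.066 + 25.950 + 22.530 + 22.958 + 17.482 + 29.263) / 12 = 23.41558
bias = 23.41558 − 22.021

bias = +1.3946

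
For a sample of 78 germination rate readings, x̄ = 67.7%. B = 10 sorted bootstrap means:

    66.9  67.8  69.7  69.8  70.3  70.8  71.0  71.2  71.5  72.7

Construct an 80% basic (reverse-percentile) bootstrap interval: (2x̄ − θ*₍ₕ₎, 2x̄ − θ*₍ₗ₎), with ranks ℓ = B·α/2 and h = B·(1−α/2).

(63.9, 68.5)

Percentile endpoints at ranks 1 and 9: θ*₍1₎ = 66.9, θ*₍9₎ = 71.5.
Basic interval reflects these around x̄:
  lower = 2 × 67.7 − 71.5 = 63.9
  upper = 2 × 67.7 − 66.9 = 68.5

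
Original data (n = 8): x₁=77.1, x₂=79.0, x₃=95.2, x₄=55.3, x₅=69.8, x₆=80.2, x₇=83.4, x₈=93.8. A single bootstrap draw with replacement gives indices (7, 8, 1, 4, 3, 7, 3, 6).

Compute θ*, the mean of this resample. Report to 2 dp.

θ* = 82.95

Resample values: 83.4, 93.8, 77.1, 55.3, 95.2, 83.4, 95.2, 80.2.
Mean = (83.4 + 93.8 + 77.1 + 55.3 + 95.2 + 83.4 + 95.2 + 80.2) / 8 = 663.60 / 8 = 82.95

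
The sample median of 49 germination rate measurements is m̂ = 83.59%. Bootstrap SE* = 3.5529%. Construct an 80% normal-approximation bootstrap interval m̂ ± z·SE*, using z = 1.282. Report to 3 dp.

(79.035, 88.145)

Margin = 1.282 × 3.5529 = 4.5548
Interval: 83.59 ± 4.5548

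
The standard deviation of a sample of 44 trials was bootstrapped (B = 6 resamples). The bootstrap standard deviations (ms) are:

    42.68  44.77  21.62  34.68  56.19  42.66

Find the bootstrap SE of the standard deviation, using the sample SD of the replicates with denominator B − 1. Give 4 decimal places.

Bootstrap SE is the standard deviation of the 6 replicate standard deviations.
Mean of replicates: (42.68 + 44.77 + 21.62 + 34.68 + 56.19 + 42.66) / 6 = 242.60000 / 6 = 40.43333
Sum of squared deviations: (+2.24667)² + (+4.33667)² + (−18.81333)² + (−5.75333)² + (+15.75667)² + (+2.22667)² = 664.12713
Variance = 664.12713 / 5 = 132.82543
SE* = √132.82543

SE* = 11.5250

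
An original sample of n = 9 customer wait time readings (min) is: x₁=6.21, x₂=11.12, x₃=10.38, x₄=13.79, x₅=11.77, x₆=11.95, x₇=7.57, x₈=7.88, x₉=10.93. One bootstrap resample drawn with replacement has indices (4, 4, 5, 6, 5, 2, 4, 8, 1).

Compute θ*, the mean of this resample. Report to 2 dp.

θ* = 11.34

Resample values: 13.79, 13.79, 11.77, 11.95, 11.77, 11.12, 13.79, 7.88, 6.21.
Mean = (13.79 + 13.79 + 11.77 + 11.95 + 11.77 + 11.12 + 13.79 + 7.88 + 6.21) / 9 = 102.070 / 9 = 11.34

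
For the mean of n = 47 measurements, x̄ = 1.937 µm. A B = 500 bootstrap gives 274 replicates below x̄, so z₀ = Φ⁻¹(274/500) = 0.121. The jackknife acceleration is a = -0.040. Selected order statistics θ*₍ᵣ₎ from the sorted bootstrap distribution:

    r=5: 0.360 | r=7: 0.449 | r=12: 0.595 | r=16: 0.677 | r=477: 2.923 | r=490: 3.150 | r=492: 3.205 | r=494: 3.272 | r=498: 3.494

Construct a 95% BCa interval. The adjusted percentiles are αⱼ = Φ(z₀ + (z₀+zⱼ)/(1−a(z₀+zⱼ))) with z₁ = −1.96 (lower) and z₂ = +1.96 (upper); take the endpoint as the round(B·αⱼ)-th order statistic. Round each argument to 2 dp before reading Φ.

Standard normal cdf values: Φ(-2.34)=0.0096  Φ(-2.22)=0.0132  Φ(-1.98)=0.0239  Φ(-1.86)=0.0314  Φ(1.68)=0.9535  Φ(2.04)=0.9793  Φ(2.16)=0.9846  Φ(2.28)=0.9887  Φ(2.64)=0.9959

Lower: z₀ + z₁ = 0.121 + (-1.960) = -1.839; 1 − a(z₀+z₁) = 1 − (-0.040)(-1.839) = 0.9264; argument = 0.121 + (-1.839)/0.9264 = -1.8640 → -1.86.
α₁ = Φ(-1.86) = 0.0314; rank = round(500 × 0.0314) = 16; θ*₍16₎ = 0.677.
Upper: z₀ + z₂ = 2.081; 1 − a(z₀+z₂) = 1.0832; argument = 2.0421 → 2.04; α₂ = 0.9793; rank = 490; θ*₍490₎ = 3.150.

(0.677, 3.150)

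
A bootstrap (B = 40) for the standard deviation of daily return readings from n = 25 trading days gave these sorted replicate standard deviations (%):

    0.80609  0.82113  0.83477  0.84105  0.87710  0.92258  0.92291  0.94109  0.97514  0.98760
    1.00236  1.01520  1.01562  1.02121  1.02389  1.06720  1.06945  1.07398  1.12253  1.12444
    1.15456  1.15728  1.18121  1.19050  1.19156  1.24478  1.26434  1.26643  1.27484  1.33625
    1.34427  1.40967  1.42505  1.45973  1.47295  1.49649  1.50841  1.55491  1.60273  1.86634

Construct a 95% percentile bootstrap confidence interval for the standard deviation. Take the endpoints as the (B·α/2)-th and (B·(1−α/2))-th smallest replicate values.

α = 0.05; lower rank = 40 × 0.025 = 1; upper rank = 40 × 0.975 = 39.
The 1st smallest replicate is 0.80609; the 39th is 1.60273.

(0.80609, 1.60273)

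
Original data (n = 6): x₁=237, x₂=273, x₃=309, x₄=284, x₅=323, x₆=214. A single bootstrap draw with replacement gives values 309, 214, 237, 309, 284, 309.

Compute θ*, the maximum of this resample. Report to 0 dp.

θ* = 309

Maximum = 309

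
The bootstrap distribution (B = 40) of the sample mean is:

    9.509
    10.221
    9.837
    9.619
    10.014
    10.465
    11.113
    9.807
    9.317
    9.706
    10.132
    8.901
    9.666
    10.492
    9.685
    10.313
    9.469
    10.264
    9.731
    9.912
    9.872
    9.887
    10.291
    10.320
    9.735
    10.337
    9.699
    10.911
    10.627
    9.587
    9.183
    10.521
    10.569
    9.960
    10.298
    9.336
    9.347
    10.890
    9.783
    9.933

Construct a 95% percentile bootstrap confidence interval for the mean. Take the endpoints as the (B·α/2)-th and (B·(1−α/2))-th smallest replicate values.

(8.901, 10.911)

Sorted replicates: 8.901, 9.183, 9.317, 9.336, 9.347, 9.469, 9.509, 9.587, 9.619, 9.666, 9.685, 9.699, 9.706, 9.731, 9.735, 9.783, 9.807, 9.837, 9.872, 9.887, 9.912, 9.933, 9.960, 10.014, 10.132, 10.221, 10.264, 10.291, 10.298, 10.313, 10.320, 10.337, 10.465, 10.492, 10.521, 10.569, 10.627, 10.890, 10.911, 11.113
α = 0.05; lower rank = 40 × 0.025 = 1; upper rank = 40 × 0.975 = 39.
The 1st smallest replicate is 8.901; the 39th is 10.911.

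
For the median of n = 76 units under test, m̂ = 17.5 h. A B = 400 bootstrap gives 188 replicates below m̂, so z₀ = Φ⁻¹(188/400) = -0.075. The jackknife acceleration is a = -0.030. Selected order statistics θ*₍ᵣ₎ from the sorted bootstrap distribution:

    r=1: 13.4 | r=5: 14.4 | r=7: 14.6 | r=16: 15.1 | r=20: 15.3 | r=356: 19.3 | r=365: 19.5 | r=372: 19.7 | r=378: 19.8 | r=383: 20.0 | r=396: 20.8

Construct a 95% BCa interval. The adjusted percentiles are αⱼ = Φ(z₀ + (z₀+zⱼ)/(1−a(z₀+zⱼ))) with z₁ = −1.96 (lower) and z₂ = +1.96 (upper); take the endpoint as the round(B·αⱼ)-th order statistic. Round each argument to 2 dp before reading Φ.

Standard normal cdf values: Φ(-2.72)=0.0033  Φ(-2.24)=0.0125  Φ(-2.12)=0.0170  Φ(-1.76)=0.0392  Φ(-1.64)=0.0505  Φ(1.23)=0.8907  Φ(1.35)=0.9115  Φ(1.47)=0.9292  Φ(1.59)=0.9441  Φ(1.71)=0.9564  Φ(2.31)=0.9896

Lower: z₀ + z₁ = -0.075 + (-1.960) = -2.035; 1 − a(z₀+z₁) = 1 − (-0.030)(-2.035) = 0.9389; argument = -0.075 + (-2.035)/0.9389 = -2.2423 → -2.24.
α₁ = Φ(-2.24) = 0.0125; rank = round(400 × 0.0125) = 5; θ*₍5₎ = 14.4.
Upper: z₀ + z₂ = 1.885; 1 − a(z₀+z₂) = 1.0566; argument = 1.7091 → 1.71; α₂ = 0.9564; rank = 383; θ*₍383₎ = 20.0.

(14.4, 20.0)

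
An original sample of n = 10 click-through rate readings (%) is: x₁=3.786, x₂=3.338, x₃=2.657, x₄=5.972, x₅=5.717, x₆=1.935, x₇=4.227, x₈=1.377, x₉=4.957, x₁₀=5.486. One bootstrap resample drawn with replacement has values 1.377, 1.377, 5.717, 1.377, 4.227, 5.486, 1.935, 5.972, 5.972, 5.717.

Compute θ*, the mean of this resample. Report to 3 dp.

θ* = 3.916

Mean = (1.377 + 1.377 + 5.717 + 1.377 + 4.227 + 5.486 + 1.935 + 5.972 + 5.972 + 5.717) / 10 = 39.1570 / 10 = 3.916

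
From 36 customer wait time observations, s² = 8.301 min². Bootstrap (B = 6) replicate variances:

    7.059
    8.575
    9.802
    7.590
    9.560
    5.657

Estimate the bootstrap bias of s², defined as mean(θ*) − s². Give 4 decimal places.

mean(θ*) = (7.059 + 8.575 + 9.802 + 7.590 + 9.560 + 5.657) / 6 = 8.04050
bias = 8.04050 − 8.301

bias = −0.2605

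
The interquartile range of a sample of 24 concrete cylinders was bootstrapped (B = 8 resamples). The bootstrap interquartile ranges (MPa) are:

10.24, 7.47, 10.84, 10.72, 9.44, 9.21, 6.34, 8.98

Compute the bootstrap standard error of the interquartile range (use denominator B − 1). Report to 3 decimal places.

Bootstrap SE is the standard deviation of the 8 replicate interquartile ranges.
Mean of replicates: (10.24 + 7.47 + 10.84 + 10.72 + 9.44 + 9.21 + 6.34 + 8.98) / 8 = 73.2400 / 8 = 9.1550
Sum of squared deviations: (+1.0850)² + (−1.6850)² + (+1.6850)² + (+1.5650)² + (+0.2850)² + (+0.0550)² + (−2.8150)² + (−0.1750)² = 17.3440
Variance = 17.3440 / 7 = 2.4777
SE* = √2.4777

SE* = 1.574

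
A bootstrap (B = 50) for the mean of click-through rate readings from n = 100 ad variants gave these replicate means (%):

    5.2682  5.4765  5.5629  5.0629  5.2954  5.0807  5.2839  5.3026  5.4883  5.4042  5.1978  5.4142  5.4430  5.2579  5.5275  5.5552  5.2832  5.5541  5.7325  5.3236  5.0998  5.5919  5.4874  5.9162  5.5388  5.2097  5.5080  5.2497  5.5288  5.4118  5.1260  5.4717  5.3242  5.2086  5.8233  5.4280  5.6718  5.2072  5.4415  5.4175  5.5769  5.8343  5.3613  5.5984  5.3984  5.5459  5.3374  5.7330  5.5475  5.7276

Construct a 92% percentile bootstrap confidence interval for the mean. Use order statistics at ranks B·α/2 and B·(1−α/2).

Sorted replicates: 5.0629, 5.0807, 5.0998, 5.1260, 5.1978, 5.2072, 5.2086, 5.2097, 5.2497, 5.2579, 5.2682, 5.2832, 5.2839, 5.2954, 5.3026, 5.3236, 5.3242, 5.3374, 5.3613, 5.3984, 5.4042, 5.4118, 5.4142, 5.4175, 5.4280, 5.4415, 5.4430, 5.4717, 5.4765, 5.4874, 5.4883, 5.5080, 5.5275, 5.5288, 5.5388, 5.5459, 5.5475, 5.5541, 5.5552, 5.5629, 5.5769, 5.5919, 5.5984, 5.6718, 5.7276, 5.7325, 5.7330, 5.8233, 5.8343, 5.9162
α = 0.08; lower rank = 50 × 0.040 = 2; upper rank = 50 × 0.960 = 48.
The 2nd smallest replicate is 5.0807; the 48th is 5.8233.

(5.0807, 5.8233)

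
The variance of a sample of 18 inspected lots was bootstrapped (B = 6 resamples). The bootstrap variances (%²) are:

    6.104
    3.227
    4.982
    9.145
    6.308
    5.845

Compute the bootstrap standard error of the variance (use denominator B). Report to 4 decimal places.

Bootstrap SE is the standard deviation of the 6 replicate variances.
Mean of replicates: (6.104 + 3.227 + 4.982 + 9.145 + 6.308 + 5.845) / 6 = 35.61100 / 6 = 5.93517
Sum of squared deviations: (+0.16883)² + (−2.70817)² + (−0.95317)² + (+3.20983)² + (+0.37283)² + (−0.09017)² = 18.72136
Variance = 18.72136 / 6 = 3.12023
SE* = √3.12023

SE* = 1.7664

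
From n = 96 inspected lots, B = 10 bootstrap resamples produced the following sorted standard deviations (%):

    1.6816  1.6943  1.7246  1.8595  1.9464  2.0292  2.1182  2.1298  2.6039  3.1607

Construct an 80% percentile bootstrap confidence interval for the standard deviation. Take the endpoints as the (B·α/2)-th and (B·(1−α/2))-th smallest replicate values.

(1.6816, 2.6039)

α = 0.20; lower rank = 10 × 0.100 = 1; upper rank = 10 × 0.900 = 9.
The 1st smallest replicate is 1.6816; the 9th is 2.6039.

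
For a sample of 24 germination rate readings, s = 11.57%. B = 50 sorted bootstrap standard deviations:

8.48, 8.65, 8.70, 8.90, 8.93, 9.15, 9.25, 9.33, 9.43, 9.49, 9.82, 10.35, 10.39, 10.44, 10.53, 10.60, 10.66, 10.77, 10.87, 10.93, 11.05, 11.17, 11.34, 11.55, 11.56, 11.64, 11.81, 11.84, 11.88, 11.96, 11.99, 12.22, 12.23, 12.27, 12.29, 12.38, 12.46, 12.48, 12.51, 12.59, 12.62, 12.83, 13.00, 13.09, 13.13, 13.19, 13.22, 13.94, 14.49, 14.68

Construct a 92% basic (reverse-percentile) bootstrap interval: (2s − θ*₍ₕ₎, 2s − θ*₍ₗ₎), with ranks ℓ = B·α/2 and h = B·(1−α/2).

(9.20, 14.49)

Percentile endpoints at ranks 2 and 48: θ*₍2₎ = 8.65, θ*₍48₎ = 13.94.
Basic interval reflects these around s:
  lower = 2 × 11.57 − 13.94 = 9.20
  upper = 2 × 11.57 − 8.65 = 14.49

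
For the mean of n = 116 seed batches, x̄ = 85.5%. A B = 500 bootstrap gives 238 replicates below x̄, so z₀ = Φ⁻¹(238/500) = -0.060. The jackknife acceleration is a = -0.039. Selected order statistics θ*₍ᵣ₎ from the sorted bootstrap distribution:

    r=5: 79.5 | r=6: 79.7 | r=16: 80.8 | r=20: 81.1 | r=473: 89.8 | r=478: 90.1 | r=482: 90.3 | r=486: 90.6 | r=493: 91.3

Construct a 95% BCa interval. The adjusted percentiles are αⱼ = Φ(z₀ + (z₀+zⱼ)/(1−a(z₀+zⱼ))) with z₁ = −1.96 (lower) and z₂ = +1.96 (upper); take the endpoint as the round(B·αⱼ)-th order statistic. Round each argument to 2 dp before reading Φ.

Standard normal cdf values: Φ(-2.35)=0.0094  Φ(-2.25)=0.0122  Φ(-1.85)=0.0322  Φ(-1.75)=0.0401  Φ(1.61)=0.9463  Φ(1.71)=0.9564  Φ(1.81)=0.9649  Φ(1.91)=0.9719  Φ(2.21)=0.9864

Lower: z₀ + z₁ = -0.060 + (-1.960) = -2.020; 1 − a(z₀+z₁) = 1 − (-0.039)(-2.020) = 0.9212; argument = -0.060 + (-2.020)/0.9212 = -2.2527 → -2.25.
α₁ = Φ(-2.25) = 0.0122; rank = round(500 × 0.0122) = 6; θ*₍6₎ = 79.7.
Upper: z₀ + z₂ = 1.900; 1 − a(z₀+z₂) = 1.0741; argument = 1.7089 → 1.71; α₂ = 0.9564; rank = 478; θ*₍478₎ = 90.1.

(79.7, 90.1)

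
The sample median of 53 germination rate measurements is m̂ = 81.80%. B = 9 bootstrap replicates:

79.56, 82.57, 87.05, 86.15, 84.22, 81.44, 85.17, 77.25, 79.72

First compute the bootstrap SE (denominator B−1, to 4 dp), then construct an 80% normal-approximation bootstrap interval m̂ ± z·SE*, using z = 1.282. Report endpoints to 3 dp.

(77.521, 86.079)

Mean of replicates = 82.5700; sum of squared deviations = 89.1312; SE* = √(89.1312/8) = 3.3379
Margin = 1.282 × 3.3379 = 4.2792
Interval: 81.80 ± 4.2792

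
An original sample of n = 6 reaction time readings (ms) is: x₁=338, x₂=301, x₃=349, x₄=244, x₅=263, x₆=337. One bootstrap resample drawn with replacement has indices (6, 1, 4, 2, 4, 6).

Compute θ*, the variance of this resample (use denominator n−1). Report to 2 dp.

Resample values: 337, 338, 244, 301, 244, 337.
Mean = 300.1667; sum of squared deviations = 10454.8333
s² = 10454.8333 / 5 = 2090.9667

θ* = 2090.97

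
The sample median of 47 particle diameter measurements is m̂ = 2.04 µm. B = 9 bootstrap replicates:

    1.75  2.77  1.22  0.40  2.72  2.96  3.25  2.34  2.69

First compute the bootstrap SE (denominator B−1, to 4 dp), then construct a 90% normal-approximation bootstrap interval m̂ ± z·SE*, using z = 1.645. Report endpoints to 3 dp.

(0.509, 3.571)

Mean of replicates = 2.2333; sum of squared deviations = 6.9280; SE* = √(6.9280/8) = 0.9306
Margin = 1.645 × 0.9306 = 1.5308
Interval: 2.04 ± 1.5308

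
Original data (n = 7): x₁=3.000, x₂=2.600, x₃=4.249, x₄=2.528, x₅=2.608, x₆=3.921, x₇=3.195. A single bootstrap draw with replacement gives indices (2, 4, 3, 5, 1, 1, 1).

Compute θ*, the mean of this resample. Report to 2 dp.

Resample values: 2.600, 2.528, 4.249, 2.608, 3.000, 3.000, 3.000.
Mean = (2.600 + 2.528 + 4.249 + 2.608 + 3.000 + 3.000 + 3.000) / 7 = 20.9850 / 7 = 3.00

θ* = 3.00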